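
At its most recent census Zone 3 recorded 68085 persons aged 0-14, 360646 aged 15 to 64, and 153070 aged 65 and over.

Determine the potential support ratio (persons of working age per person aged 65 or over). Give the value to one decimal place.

Potential support ratio = 360646 / 153070 = 2.4

Potential support ratio: 2.4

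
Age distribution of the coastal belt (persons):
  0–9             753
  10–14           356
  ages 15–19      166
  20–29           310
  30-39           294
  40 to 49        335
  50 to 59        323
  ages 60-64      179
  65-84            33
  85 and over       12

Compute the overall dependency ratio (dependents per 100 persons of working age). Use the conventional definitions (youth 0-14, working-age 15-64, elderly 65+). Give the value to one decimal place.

0–14: 753 + 356 = 1,109
15–64: 166 + 310 + 294 + 335 + 323 + 179 = 1,607
65+: 33 + 12 = 45
Total dependency ratio = (1,109 + 45) / 1,607 × 100 = 1,154 / 1,607 × 100 = 71.8

Total dependency ratio: 71.8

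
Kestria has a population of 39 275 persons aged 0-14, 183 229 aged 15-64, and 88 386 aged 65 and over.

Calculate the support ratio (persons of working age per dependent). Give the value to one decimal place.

Support ratio: 1.4

Support ratio = 183 229 / (39 275 + 88 386) = 183 229 / 127 661 = 1.4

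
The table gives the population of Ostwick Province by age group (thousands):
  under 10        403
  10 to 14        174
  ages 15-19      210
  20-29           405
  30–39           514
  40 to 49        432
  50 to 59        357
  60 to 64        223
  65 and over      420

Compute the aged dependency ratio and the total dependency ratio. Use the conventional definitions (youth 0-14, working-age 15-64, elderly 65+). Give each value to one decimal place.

Old-age dependency ratio: 19.6
Total dependency ratio: 46.6

0–14: 403 + 174 = 577
15–64: 210 + 405 + 514 + 432 + 357 + 223 = 2141
65+: 420
Old-age dependency ratio = 420 / 2141 × 100 = 19.6
Total dependency ratio = (577 + 420) / 2141 × 100 = 997 / 2141 × 100 = 46.6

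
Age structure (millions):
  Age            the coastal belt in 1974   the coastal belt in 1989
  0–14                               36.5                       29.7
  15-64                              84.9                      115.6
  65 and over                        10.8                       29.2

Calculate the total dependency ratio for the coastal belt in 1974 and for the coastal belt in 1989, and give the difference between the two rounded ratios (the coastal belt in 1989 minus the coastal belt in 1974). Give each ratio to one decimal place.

the coastal belt in 1974: (36.5 + 10.8) / 84.9 × 100 = 47.3 / 84.9 × 100 = 55.7
the coastal belt in 1989: (29.7 + 29.2) / 115.6 × 100 = 58.9 / 115.6 × 100 = 51.0

the coastal belt in 1974: 55.7
the coastal belt in 1989: 51.0
Difference: -4.7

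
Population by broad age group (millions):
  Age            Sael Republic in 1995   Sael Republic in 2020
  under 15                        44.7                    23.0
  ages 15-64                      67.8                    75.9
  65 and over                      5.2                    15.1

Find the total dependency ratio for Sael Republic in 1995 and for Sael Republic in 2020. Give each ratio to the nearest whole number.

Sael Republic in 1995: 74
Sael Republic in 2020: 50

Sael Republic in 1995: (44.7 + 5.2) / 67.8 × 100 = 49.9 / 67.8 × 100 = 74
Sael Republic in 2020: (23.0 + 15.1) / 75.9 × 100 = 38.1 / 75.9 × 100 = 50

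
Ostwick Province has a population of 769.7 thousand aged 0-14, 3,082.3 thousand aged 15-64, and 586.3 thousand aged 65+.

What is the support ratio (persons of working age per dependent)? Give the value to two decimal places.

Support ratio = 3,082.3 / (769.7 + 586.3) = 3,082.3 / 1,356.0 = 2.27

Support ratio: 2.27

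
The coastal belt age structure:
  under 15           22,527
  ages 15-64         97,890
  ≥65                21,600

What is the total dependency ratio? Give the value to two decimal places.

Total dependency ratio: 45.08

Total dependency ratio = (22,527 + 21,600) / 97,890 × 100 = 44,127 / 97,890 × 100 = 45.08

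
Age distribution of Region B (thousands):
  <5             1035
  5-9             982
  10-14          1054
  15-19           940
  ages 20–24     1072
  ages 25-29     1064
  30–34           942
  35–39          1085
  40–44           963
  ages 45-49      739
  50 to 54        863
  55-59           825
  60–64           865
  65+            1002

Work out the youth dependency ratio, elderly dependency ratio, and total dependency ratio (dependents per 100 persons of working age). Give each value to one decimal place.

0–14: 1035 + 982 + 1054 = 3071
15–64: 940 + 1072 + 1064 + 942 + 1085 + 963 + 739 + 863 + 825 + 865 = 9358
65+: 1002
Youth dependency ratio = 3071 / 9358 × 100 = 32.8
Old-age dependency ratio = 1002 / 9358 × 100 = 10.7
Total dependency ratio = (3071 + 1002) / 9358 × 100 = 4073 / 9358 × 100 = 43.5

Youth dependency ratio: 32.8
Old-age dependency ratio: 10.7
Total dependency ratio: 43.5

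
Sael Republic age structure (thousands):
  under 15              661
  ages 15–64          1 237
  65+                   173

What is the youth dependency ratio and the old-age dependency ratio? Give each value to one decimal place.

Youth dependency ratio: 53.4
Old-age dependency ratio: 14.0

Youth dependency ratio = 661 / 1 237 × 100 = 53.4
Old-age dependency ratio = 173 / 1 237 × 100 = 14.0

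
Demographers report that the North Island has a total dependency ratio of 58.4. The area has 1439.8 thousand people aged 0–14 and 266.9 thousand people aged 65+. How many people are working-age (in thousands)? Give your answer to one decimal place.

Working-age: 2922.4

Total dependency ratio = (youth + elderly) / working-age × 100
58.4 = (1439.8 + 266.9) / W × 100
⇒ 2922.4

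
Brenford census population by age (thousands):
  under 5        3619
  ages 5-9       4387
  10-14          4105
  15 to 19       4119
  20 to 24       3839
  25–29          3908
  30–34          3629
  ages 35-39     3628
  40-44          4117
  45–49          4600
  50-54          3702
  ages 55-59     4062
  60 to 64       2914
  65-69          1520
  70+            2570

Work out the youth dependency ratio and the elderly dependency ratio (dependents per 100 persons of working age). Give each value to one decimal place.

Youth dependency ratio: 31.4
Old-age dependency ratio: 10.6

0–14: 3619 + 4387 + 4105 = 12111
15–64: 4119 + 3839 + 3908 + 3629 + 3628 + 4117 + 4600 + 3702 + 4062 + 2914 = 38518
65+: 1520 + 2570 = 4090
Youth dependency ratio = 12111 / 38518 × 100 = 31.4
Old-age dependency ratio = 4090 / 38518 × 100 = 10.6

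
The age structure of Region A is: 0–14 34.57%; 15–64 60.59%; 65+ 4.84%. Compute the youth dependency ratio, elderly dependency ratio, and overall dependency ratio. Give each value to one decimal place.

Youth dependency ratio = 34.57 / 60.59 × 100 = 57.1
Old-age dependency ratio = 4.84 / 60.59 × 100 = 8.0
Total dependency ratio = (34.57 + 4.84) / 60.59 × 100 = 39.41 / 60.59 × 100 = 65.0

Youth dependency ratio: 57.1
Old-age dependency ratio: 8.0
Total dependency ratio: 65.0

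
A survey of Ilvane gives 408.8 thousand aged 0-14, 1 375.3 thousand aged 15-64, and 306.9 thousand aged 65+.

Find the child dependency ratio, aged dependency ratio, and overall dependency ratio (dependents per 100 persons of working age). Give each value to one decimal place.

Youth dependency ratio: 29.7
Old-age dependency ratio: 22.3
Total dependency ratio: 52.0

Youth dependency ratio = 408.8 / 1 375.3 × 100 = 29.7
Old-age dependency ratio = 306.9 / 1 375.3 × 100 = 22.3
Total dependency ratio = (408.8 + 306.9) / 1 375.3 × 100 = 715.7 / 1 375.3 × 100 = 52.0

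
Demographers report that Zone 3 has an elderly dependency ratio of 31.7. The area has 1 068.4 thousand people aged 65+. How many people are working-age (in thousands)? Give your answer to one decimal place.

Old-age dependency ratio = elderly / working-age × 100
31.7 = 1 068.4 / W × 100
⇒ 3 370.3

Working-age: 3 370.3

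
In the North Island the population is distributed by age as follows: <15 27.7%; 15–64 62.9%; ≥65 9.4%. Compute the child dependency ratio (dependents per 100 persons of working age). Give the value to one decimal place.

Youth dependency ratio = 27.7 / 62.9 × 100 = 44.0

Youth dependency ratio: 44.0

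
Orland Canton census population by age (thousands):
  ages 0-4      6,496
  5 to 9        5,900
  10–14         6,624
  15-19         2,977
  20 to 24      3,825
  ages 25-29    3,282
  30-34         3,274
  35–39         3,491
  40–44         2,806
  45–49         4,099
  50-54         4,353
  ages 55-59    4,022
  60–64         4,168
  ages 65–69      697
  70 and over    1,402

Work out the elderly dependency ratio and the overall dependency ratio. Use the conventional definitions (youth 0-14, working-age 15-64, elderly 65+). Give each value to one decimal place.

0–14: 6,496 + 5,900 + 6,624 = 19,020
15–64: 2,977 + 3,825 + 3,282 + 3,274 + 3,491 + 2,806 + 4,099 + 4,353 + 4,022 + 4,168 = 36,297
65+: 697 + 1,402 = 2,099
Old-age dependency ratio = 2,099 / 36,297 × 100 = 5.8
Total dependency ratio = (19,020 + 2,099) / 36,297 × 100 = 21,119 / 36,297 × 100 = 58.2

Old-age dependency ratio: 5.8
Total dependency ratio: 58.2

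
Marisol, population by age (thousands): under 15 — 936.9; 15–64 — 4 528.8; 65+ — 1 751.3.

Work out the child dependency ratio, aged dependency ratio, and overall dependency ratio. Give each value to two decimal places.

Youth dependency ratio: 20.69
Old-age dependency ratio: 38.67
Total dependency ratio: 59.36

Youth dependency ratio = 936.9 / 4 528.8 × 100 = 20.69
Old-age dependency ratio = 1 751.3 / 4 528.8 × 100 = 38.67
Total dependency ratio = (936.9 + 1 751.3) / 4 528.8 × 100 = 2 688.2 / 4 528.8 × 100 = 59.36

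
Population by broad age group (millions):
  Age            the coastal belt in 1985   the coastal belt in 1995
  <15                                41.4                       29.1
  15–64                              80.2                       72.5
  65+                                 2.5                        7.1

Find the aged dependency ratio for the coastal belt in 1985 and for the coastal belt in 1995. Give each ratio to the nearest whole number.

the coastal belt in 1985: 2.5 / 80.2 × 100 = 3
the coastal belt in 1995: 7.1 / 72.5 × 100 = 10

the coastal belt in 1985: 3
the coastal belt in 1995: 10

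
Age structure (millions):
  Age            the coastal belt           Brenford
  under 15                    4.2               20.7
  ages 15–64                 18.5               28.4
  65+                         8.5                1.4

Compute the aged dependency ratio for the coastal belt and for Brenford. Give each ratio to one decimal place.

the coastal belt: 45.9
Brenford: 4.9

the coastal belt: 8.5 / 18.5 × 100 = 45.9
Brenford: 1.4 / 28.4 × 100 = 4.9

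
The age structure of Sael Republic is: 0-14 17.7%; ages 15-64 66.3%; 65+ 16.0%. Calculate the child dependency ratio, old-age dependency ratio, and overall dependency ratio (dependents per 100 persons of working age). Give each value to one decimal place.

Youth dependency ratio: 26.7
Old-age dependency ratio: 24.1
Total dependency ratio: 50.8

Youth dependency ratio = 17.7 / 66.3 × 100 = 26.7
Old-age dependency ratio = 16.0 / 66.3 × 100 = 24.1
Total dependency ratio = (17.7 + 16.0) / 66.3 × 100 = 33.7 / 66.3 × 100 = 50.8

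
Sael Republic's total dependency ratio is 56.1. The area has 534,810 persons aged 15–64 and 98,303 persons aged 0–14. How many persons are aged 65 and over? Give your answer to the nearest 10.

Aged 65 and over: 201,730

Total dependency ratio = (youth + elderly) / working-age × 100
56.1 = (98,303 + E) / 534,810 × 100
⇒ 201,730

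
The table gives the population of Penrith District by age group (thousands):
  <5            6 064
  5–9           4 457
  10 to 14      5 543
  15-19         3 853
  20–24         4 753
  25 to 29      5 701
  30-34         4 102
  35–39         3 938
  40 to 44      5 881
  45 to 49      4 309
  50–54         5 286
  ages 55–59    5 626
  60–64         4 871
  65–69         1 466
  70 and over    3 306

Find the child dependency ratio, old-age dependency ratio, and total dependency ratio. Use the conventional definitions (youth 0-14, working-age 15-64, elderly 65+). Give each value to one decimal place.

Youth dependency ratio: 33.2
Old-age dependency ratio: 9.9
Total dependency ratio: 43.1

0–14: 6 064 + 4 457 + 5 543 = 16 064
15–64: 3 853 + 4 753 + 5 701 + 4 102 + 3 938 + 5 881 + 4 309 + 5 286 + 5 626 + 4 871 = 48 320
65+: 1 466 + 3 306 = 4 772
Youth dependency ratio = 16 064 / 48 320 × 100 = 33.2
Old-age dependency ratio = 4 772 / 48 320 × 100 = 9.9
Total dependency ratio = (16 064 + 4 772) / 48 320 × 100 = 20 836 / 48 320 × 100 = 43.1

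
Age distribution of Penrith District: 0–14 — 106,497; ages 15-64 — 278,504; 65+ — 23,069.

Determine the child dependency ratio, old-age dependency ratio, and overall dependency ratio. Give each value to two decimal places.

Youth dependency ratio: 38.24
Old-age dependency ratio: 8.28
Total dependency ratio: 46.52

Youth dependency ratio = 106,497 / 278,504 × 100 = 38.24
Old-age dependency ratio = 23,069 / 278,504 × 100 = 8.28
Total dependency ratio = (106,497 + 23,069) / 278,504 × 100 = 129,566 / 278,504 × 100 = 46.52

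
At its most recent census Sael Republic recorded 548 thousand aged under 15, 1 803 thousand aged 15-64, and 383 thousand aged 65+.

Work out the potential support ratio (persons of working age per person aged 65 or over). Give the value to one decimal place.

Potential support ratio = 1 803 / 383 = 4.7

Potential support ratio: 4.7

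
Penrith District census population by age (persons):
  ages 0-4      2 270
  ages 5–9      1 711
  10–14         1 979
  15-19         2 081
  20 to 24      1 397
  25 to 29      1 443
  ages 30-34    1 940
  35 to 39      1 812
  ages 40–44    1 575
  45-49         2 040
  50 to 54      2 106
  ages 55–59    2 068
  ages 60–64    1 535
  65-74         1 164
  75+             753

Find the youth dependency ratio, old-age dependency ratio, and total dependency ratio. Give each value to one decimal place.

0–14: 2 270 + 1 711 + 1 979 = 5 960
15–64: 2 081 + 1 397 + 1 443 + 1 940 + 1 812 + 1 575 + 2 040 + 2 106 + 2 068 + 1 535 = 17 997
65+: 1 164 + 753 = 1 917
Youth dependency ratio = 5 960 / 17 997 × 100 = 33.1
Old-age dependency ratio = 1 917 / 17 997 × 100 = 10.7
Total dependency ratio = (5 960 + 1 917) / 17 997 × 100 = 7 877 / 17 997 × 100 = 43.8

Youth dependency ratio: 33.1
Old-age dependency ratio: 10.7
Total dependency ratio: 43.8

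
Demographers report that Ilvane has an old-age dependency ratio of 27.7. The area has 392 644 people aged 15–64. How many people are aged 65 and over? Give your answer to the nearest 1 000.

Old-age dependency ratio = elderly / working-age × 100
27.7 = E / 392 644 × 100
⇒ 109 000

Aged 65 and over: 109 000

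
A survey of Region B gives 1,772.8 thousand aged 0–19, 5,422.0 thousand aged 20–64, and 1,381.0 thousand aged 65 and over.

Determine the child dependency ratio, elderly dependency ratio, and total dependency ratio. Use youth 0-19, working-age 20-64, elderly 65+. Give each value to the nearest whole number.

Youth dependency ratio = 1,772.8 / 5,422.0 × 100 = 33
Old-age dependency ratio = 1,381.0 / 5,422.0 × 100 = 25
Total dependency ratio = (1,772.8 + 1,381.0) / 5,422.0 × 100 = 3,153.8 / 5,422.0 × 100 = 58

Youth dependency ratio: 33
Old-age dependency ratio: 25
Total dependency ratio: 58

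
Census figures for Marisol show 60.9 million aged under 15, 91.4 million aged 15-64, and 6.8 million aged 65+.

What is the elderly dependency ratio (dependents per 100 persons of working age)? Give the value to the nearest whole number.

Old-age dependency ratio = 6.8 / 91.4 × 100 = 7

Old-age dependency ratio: 7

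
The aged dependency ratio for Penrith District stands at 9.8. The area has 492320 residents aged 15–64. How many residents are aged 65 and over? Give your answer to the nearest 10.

Aged 65 and over: 48250

Old-age dependency ratio = elderly / working-age × 100
9.8 = E / 492320 × 100
⇒ 48250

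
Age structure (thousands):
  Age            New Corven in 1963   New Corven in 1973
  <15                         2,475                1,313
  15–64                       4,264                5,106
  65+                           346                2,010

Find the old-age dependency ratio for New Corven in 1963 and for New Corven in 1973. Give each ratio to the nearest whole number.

New Corven in 1963: 346 / 4,264 × 100 = 8
New Corven in 1973: 2,010 / 5,106 × 100 = 39

New Corven in 1963: 8
New Corven in 1973: 39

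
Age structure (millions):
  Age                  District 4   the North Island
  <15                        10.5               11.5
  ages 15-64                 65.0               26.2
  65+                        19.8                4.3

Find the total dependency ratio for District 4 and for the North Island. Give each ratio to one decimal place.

District 4: 46.6
the North Island: 60.3

District 4: (10.5 + 19.8) / 65.0 × 100 = 30.3 / 65.0 × 100 = 46.6
the North Island: (11.5 + 4.3) / 26.2 × 100 = 15.8 / 26.2 × 100 = 60.3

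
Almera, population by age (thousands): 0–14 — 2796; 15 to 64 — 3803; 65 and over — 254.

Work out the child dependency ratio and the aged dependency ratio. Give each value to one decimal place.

Youth dependency ratio: 73.5
Old-age dependency ratio: 6.7

Youth dependency ratio = 2796 / 3803 × 100 = 73.5
Old-age dependency ratio = 254 / 3803 × 100 = 6.7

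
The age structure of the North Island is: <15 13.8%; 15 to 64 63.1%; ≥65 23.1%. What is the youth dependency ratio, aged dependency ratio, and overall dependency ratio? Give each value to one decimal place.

Youth dependency ratio: 21.9
Old-age dependency ratio: 36.6
Total dependency ratio: 58.5

Youth dependency ratio = 13.8 / 63.1 × 100 = 21.9
Old-age dependency ratio = 23.1 / 63.1 × 100 = 36.6
Total dependency ratio = (13.8 + 23.1) / 63.1 × 100 = 36.9 / 63.1 × 100 = 58.5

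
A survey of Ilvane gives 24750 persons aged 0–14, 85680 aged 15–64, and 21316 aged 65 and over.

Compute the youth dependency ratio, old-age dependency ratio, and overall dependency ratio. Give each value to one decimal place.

Youth dependency ratio = 24750 / 85680 × 100 = 28.9
Old-age dependency ratio = 21316 / 85680 × 100 = 24.9
Total dependency ratio = (24750 + 21316) / 85680 × 100 = 46066 / 85680 × 100 = 53.8

Youth dependency ratio: 28.9
Old-age dependency ratio: 24.9
Total dependency ratio: 53.8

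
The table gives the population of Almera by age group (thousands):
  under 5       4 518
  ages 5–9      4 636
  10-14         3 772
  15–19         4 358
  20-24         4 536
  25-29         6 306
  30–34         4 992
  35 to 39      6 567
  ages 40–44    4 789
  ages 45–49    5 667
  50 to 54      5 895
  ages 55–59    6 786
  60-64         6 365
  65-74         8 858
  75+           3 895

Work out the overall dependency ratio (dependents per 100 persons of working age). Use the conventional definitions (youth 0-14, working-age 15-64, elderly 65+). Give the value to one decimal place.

0–14: 4 518 + 4 636 + 3 772 = 12 926
15–64: 4 358 + 4 536 + 6 306 + 4 992 + 6 567 + 4 789 + 5 667 + 5 895 + 6 786 + 6 365 = 56 261
65+: 8 858 + 3 895 = 12 753
Total dependency ratio = (12 926 + 12 753) / 56 261 × 100 = 25 679 / 56 261 × 100 = 45.6

Total dependency ratio: 45.6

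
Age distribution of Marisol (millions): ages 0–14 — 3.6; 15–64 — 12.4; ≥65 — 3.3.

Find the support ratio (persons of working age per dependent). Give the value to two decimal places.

Support ratio = 12.4 / (3.6 + 3.3) = 12.4 / 6.9 = 1.80

Support ratio: 1.80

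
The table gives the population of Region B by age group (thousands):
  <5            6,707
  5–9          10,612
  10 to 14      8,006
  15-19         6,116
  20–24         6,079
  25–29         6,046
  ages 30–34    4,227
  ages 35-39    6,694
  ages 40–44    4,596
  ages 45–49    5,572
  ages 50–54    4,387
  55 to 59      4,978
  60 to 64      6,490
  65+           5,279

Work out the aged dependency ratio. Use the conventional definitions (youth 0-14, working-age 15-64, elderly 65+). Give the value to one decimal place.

Old-age dependency ratio: 9.6

0–14: 6,707 + 10,612 + 8,006 = 25,325
15–64: 6,116 + 6,079 + 6,046 + 4,227 + 6,694 + 4,596 + 5,572 + 4,387 + 4,978 + 6,490 = 55,185
65+: 5,279
Old-age dependency ratio = 5,279 / 55,185 × 100 = 9.6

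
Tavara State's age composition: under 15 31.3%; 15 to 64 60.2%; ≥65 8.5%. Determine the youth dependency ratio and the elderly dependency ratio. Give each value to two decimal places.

Youth dependency ratio: 51.99
Old-age dependency ratio: 14.12

Youth dependency ratio = 31.3 / 60.2 × 100 = 51.99
Old-age dependency ratio = 8.5 / 60.2 × 100 = 14.12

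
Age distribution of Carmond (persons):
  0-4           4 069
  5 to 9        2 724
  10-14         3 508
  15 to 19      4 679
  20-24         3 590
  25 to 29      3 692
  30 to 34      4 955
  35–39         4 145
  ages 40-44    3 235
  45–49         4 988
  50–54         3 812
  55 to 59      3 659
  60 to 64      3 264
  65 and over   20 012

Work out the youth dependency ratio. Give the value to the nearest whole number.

0–14: 4 069 + 2 724 + 3 508 = 10 301
15–64: 4 679 + 3 590 + 3 692 + 4 955 + 4 145 + 3 235 + 4 988 + 3 812 + 3 659 + 3 264 = 40 019
65+: 20 012
Youth dependency ratio = 10 301 / 40 019 × 100 = 26

Youth dependency ratio: 26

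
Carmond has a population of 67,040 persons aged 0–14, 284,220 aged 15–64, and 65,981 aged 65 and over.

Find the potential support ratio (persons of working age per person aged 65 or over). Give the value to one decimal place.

Potential support ratio: 4.3

Potential support ratio = 284,220 / 65,981 = 4.3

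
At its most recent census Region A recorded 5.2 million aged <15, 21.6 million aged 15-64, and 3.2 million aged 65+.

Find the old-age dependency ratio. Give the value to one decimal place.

Old-age dependency ratio = 3.2 / 21.6 × 100 = 14.8

Old-age dependency ratio: 14.8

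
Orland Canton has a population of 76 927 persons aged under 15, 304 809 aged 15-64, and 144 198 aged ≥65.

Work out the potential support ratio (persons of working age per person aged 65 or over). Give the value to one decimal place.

Potential support ratio: 2.1

Potential support ratio = 304 809 / 144 198 = 2.1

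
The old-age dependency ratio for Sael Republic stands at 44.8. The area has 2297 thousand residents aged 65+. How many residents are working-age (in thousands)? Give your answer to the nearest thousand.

Old-age dependency ratio = elderly / working-age × 100
44.8 = 2297 / W × 100
⇒ 5127

Working-age: 5127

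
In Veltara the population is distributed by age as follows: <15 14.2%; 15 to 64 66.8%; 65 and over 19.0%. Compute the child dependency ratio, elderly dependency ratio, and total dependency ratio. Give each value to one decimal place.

Youth dependency ratio: 21.3
Old-age dependency ratio: 28.4
Total dependency ratio: 49.7

Youth dependency ratio = 14.2 / 66.8 × 100 = 21.3
Old-age dependency ratio = 19.0 / 66.8 × 100 = 28.4
Total dependency ratio = (14.2 + 19.0) / 66.8 × 100 = 33.2 / 66.8 × 100 = 49.7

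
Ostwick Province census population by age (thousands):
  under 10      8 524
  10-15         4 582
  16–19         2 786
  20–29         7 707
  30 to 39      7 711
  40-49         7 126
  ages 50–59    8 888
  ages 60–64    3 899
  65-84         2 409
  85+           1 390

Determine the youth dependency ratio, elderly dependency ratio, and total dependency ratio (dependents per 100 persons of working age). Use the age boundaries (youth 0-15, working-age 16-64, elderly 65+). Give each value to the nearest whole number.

0–15: 8 524 + 4 582 = 13 106
16–64: 2 786 + 7 707 + 7 711 + 7 126 + 8 888 + 3 899 = 38 117
65+: 2 409 + 1 390 = 3 799
Youth dependency ratio = 13 106 / 38 117 × 100 = 34
Old-age dependency ratio = 3 799 / 38 117 × 100 = 10
Total dependency ratio = (13 106 + 3 799) / 38 117 × 100 = 16 905 / 38 117 × 100 = 44

Youth dependency ratio: 34
Old-age dependency ratio: 10
Total dependency ratio: 44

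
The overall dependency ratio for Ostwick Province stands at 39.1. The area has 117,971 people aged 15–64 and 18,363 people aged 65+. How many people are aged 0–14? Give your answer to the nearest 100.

Total dependency ratio = (youth + elderly) / working-age × 100
39.1 = (Y + 18,363) / 117,971 × 100
⇒ 27,800

Aged 0–14: 27,800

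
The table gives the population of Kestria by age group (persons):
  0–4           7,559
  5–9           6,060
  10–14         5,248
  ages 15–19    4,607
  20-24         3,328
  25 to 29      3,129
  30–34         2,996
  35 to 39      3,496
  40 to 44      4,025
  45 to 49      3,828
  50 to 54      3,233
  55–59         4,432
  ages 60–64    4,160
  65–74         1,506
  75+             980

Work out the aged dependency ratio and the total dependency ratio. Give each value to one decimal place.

Old-age dependency ratio: 6.7
Total dependency ratio: 57.3

0–14: 7,559 + 6,060 + 5,248 = 18,867
15–64: 4,607 + 3,328 + 3,129 + 2,996 + 3,496 + 4,025 + 3,828 + 3,233 + 4,432 + 4,160 = 37,234
65+: 1,506 + 980 = 2,486
Old-age dependency ratio = 2,486 / 37,234 × 100 = 6.7
Total dependency ratio = (18,867 + 2,486) / 37,234 × 100 = 21,353 / 37,234 × 100 = 57.3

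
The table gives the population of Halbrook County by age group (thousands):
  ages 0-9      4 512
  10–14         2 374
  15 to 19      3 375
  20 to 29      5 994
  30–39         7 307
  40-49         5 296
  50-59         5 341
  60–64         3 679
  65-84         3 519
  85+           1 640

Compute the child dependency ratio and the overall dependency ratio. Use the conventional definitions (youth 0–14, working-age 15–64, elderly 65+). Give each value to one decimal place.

Youth dependency ratio: 22.2
Total dependency ratio: 38.9

0–14: 4 512 + 2 374 = 6 886
15–64: 3 375 + 5 994 + 7 307 + 5 296 + 5 341 + 3 679 = 30 992
65+: 3 519 + 1 640 = 5 159
Youth dependency ratio = 6 886 / 30 992 × 100 = 22.2
Total dependency ratio = (6 886 + 5 159) / 30 992 × 100 = 12 045 / 30 992 × 100 = 38.9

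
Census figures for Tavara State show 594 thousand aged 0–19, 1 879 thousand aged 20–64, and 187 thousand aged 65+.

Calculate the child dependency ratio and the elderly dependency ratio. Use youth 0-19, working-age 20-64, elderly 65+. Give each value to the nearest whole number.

Youth dependency ratio: 32
Old-age dependency ratio: 10

Youth dependency ratio = 594 / 1 879 × 100 = 32
Old-age dependency ratio = 187 / 1 879 × 100 = 10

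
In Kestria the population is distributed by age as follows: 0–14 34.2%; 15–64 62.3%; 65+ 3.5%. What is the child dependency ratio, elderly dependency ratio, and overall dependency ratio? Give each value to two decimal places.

Youth dependency ratio: 54.90
Old-age dependency ratio: 5.62
Total dependency ratio: 60.51

Youth dependency ratio = 34.2 / 62.3 × 100 = 54.90
Old-age dependency ratio = 3.5 / 62.3 × 100 = 5.62
Total dependency ratio = (34.2 + 3.5) / 62.3 × 100 = 37.7 / 62.3 × 100 = 60.51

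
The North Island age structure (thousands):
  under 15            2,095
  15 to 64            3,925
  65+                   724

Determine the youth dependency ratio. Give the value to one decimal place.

Youth dependency ratio = 2,095 / 3,925 × 100 = 53.4

Youth dependency ratio: 53.4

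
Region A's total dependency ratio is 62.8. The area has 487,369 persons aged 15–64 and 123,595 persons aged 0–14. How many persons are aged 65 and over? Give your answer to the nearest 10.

Total dependency ratio = (youth + elderly) / working-age × 100
62.8 = (123,595 + E) / 487,369 × 100
⇒ 182,470

Aged 65 and over: 182,470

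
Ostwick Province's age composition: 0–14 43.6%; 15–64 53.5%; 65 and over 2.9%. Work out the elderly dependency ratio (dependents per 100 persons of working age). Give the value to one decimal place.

Old-age dependency ratio: 5.4

Old-age dependency ratio = 2.9 / 53.5 × 100 = 5.4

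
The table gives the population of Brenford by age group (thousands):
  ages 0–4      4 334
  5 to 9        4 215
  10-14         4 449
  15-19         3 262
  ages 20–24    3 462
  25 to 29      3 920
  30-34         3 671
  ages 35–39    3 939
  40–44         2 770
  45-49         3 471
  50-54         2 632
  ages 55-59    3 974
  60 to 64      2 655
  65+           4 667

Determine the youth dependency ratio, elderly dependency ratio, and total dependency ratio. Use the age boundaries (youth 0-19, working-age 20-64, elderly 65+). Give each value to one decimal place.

Youth dependency ratio: 53.3
Old-age dependency ratio: 15.3
Total dependency ratio: 68.6

0–19: 4 334 + 4 215 + 4 449 + 3 262 = 16 260
20–64: 3 462 + 3 920 + 3 671 + 3 939 + 2 770 + 3 471 + 2 632 + 3 974 + 2 655 = 30 494
65+: 4 667
Youth dependency ratio = 16 260 / 30 494 × 100 = 53.3
Old-age dependency ratio = 4 667 / 30 494 × 100 = 15.3
Total dependency ratio = (16 260 + 4 667) / 30 494 × 100 = 20 927 / 30 494 × 100 = 68.6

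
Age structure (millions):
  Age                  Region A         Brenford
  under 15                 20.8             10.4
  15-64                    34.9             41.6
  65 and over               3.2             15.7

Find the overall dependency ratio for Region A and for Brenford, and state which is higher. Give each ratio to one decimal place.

Region A: (20.8 + 3.2) / 34.9 × 100 = 24.0 / 34.9 × 100 = 68.8
Brenford: (10.4 + 15.7) / 41.6 × 100 = 26.1 / 41.6 × 100 = 62.7

Region A: 68.8
Brenford: 62.7
Higher: Region A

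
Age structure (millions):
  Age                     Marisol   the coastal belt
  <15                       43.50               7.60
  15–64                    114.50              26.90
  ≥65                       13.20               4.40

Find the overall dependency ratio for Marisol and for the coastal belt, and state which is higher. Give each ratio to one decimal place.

Marisol: (43.50 + 13.20) / 114.50 × 100 = 56.70 / 114.50 × 100 = 49.5
the coastal belt: (7.60 + 4.40) / 26.90 × 100 = 12.00 / 26.90 × 100 = 44.6

Marisol: 49.5
the coastal belt: 44.6
Higher: Marisol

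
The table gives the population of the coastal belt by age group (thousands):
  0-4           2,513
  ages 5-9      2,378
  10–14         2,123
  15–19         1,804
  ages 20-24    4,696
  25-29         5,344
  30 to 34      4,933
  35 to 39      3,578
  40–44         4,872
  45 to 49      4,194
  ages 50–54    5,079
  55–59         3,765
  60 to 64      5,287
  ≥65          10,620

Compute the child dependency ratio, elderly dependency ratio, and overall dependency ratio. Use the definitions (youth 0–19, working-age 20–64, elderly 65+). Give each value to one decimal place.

0–19: 2,513 + 2,378 + 2,123 + 1,804 = 8,818
20–64: 4,696 + 5,344 + 4,933 + 3,578 + 4,872 + 4,194 + 5,079 + 3,765 + 5,287 = 41,748
65+: 10,620
Youth dependency ratio = 8,818 / 41,748 × 100 = 21.1
Old-age dependency ratio = 10,620 / 41,748 × 100 = 25.4
Total dependency ratio = (8,818 + 10,620) / 41,748 × 100 = 19,438 / 41,748 × 100 = 46.6

Youth dependency ratio: 21.1
Old-age dependency ratio: 25.4
Total dependency ratio: 46.6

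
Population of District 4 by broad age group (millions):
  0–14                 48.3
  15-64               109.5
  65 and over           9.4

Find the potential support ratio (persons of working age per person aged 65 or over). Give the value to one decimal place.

Potential support ratio = 109.5 / 9.4 = 11.6

Potential support ratio: 11.6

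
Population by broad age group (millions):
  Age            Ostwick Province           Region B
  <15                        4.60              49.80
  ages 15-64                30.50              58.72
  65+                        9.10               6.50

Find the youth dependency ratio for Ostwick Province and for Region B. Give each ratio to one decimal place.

Ostwick Province: 4.60 / 30.50 × 100 = 15.1
Region B: 49.80 / 58.72 × 100 = 84.8

Ostwick Province: 15.1
Region B: 84.8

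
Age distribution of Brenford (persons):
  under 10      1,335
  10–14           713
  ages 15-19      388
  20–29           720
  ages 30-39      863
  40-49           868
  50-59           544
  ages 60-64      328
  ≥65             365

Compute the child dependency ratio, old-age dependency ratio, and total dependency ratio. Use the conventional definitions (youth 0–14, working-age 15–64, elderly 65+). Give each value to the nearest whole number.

Youth dependency ratio: 55
Old-age dependency ratio: 10
Total dependency ratio: 65

0–14: 1,335 + 713 = 2,048
15–64: 388 + 720 + 863 + 868 + 544 + 328 = 3,711
65+: 365
Youth dependency ratio = 2,048 / 3,711 × 100 = 55
Old-age dependency ratio = 365 / 3,711 × 100 = 10
Total dependency ratio = (2,048 + 365) / 3,711 × 100 = 2,413 / 3,711 × 100 = 65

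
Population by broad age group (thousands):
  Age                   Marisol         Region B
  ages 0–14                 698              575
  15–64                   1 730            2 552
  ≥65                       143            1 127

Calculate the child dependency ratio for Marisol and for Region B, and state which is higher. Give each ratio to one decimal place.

Marisol: 698 / 1 730 × 100 = 40.3
Region B: 575 / 2 552 × 100 = 22.5

Marisol: 40.3
Region B: 22.5
Higher: Marisol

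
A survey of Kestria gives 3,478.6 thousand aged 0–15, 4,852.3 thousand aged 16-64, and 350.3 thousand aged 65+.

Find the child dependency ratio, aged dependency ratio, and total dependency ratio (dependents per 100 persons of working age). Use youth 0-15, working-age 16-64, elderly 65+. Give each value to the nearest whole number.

Youth dependency ratio = 3,478.6 / 4,852.3 × 100 = 72
Old-age dependency ratio = 350.3 / 4,852.3 × 100 = 7
Total dependency ratio = (3,478.6 + 350.3) / 4,852.3 × 100 = 3,828.9 / 4,852.3 × 100 = 79

Youth dependency ratio: 72
Old-age dependency ratio: 7
Total dependency ratio: 79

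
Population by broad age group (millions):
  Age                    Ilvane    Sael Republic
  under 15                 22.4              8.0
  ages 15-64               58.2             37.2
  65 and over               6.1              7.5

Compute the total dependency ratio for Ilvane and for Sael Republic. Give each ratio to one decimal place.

Ilvane: 49.0
Sael Republic: 41.7

Ilvane: (22.4 + 6.1) / 58.2 × 100 = 28.5 / 58.2 × 100 = 49.0
Sael Republic: (8.0 + 7.5) / 37.2 × 100 = 15.5 / 37.2 × 100 = 41.7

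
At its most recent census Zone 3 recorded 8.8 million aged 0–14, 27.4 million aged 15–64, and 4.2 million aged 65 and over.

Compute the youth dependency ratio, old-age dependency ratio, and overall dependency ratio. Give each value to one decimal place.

Youth dependency ratio = 8.8 / 27.4 × 100 = 32.1
Old-age dependency ratio = 4.2 / 27.4 × 100 = 15.3
Total dependency ratio = (8.8 + 4.2) / 27.4 × 100 = 13.0 / 27.4 × 100 = 47.4

Youth dependency ratio: 32.1
Old-age dependency ratio: 15.3
Total dependency ratio: 47.4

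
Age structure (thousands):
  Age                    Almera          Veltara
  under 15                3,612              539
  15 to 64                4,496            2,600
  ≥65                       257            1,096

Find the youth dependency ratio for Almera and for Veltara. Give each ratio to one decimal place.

Almera: 3,612 / 4,496 × 100 = 80.3
Veltara: 539 / 2,600 × 100 = 20.7

Almera: 80.3
Veltara: 20.7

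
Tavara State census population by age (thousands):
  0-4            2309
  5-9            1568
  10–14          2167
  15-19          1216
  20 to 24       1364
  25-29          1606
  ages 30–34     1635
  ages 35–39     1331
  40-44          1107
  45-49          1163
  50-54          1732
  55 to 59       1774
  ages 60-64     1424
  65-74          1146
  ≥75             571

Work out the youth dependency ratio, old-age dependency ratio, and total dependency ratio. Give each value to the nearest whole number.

0–14: 2309 + 1568 + 2167 = 6044
15–64: 1216 + 1364 + 1606 + 1635 + 1331 + 1107 + 1163 + 1732 + 1774 + 1424 = 14352
65+: 1146 + 571 = 1717
Youth dependency ratio = 6044 / 14352 × 100 = 42
Old-age dependency ratio = 1717 / 14352 × 100 = 12
Total dependency ratio = (6044 + 1717) / 14352 × 100 = 7761 / 14352 × 100 = 54

Youth dependency ratio: 42
Old-age dependency ratio: 12
Total dependency ratio: 54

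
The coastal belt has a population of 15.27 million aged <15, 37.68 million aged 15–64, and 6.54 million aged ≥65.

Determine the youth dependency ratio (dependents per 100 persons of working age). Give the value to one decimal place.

Youth dependency ratio = 15.27 / 37.68 × 100 = 40.5

Youth dependency ratio: 40.5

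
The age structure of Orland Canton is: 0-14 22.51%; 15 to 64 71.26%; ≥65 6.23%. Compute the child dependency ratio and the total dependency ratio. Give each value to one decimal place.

Youth dependency ratio: 31.6
Total dependency ratio: 40.3

Youth dependency ratio = 22.51 / 71.26 × 100 = 31.6
Total dependency ratio = (22.51 + 6.23) / 71.26 × 100 = 28.74 / 71.26 × 100 = 40.3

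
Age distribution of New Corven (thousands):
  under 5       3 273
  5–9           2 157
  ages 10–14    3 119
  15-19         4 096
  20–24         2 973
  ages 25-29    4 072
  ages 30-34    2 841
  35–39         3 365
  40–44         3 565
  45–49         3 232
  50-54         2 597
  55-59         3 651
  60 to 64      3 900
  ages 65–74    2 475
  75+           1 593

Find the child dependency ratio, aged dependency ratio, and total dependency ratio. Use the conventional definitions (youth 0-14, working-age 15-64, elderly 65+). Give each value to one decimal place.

0–14: 3 273 + 2 157 + 3 119 = 8 549
15–64: 4 096 + 2 973 + 4 072 + 2 841 + 3 365 + 3 565 + 3 232 + 2 597 + 3 651 + 3 900 = 34 292
65+: 2 475 + 1 593 = 4 068
Youth dependency ratio = 8 549 / 34 292 × 100 = 24.9
Old-age dependency ratio = 4 068 / 34 292 × 100 = 11.9
Total dependency ratio = (8 549 + 4 068) / 34 292 × 100 = 12 617 / 34 292 × 100 = 36.8

Youth dependency ratio: 24.9
Old-age dependency ratio: 11.9
Total dependency ratio: 36.8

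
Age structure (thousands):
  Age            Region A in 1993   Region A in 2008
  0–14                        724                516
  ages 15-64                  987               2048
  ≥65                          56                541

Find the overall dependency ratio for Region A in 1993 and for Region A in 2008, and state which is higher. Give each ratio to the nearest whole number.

Region A in 1993: 79
Region A in 2008: 52
Higher: Region A in 1993

Region A in 1993: (724 + 56) / 987 × 100 = 780 / 987 × 100 = 79
Region A in 2008: (516 + 541) / 2048 × 100 = 1057 / 2048 × 100 = 52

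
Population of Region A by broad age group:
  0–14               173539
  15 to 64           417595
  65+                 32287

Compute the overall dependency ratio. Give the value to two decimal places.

Total dependency ratio = (173539 + 32287) / 417595 × 100 = 205826 / 417595 × 100 = 49.29

Total dependency ratio: 49.29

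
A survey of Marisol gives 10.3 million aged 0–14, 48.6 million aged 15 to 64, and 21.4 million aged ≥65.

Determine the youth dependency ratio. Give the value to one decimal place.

Youth dependency ratio = 10.3 / 48.6 × 100 = 21.2

Youth dependency ratio: 21.2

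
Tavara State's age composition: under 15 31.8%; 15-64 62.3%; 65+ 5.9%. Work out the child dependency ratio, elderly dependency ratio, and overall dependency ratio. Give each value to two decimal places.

Youth dependency ratio = 31.8 / 62.3 × 100 = 51.04
Old-age dependency ratio = 5.9 / 62.3 × 100 = 9.47
Total dependency ratio = (31.8 + 5.9) / 62.3 × 100 = 37.7 / 62.3 × 100 = 60.51

Youth dependency ratio: 51.04
Old-age dependency ratio: 9.47
Total dependency ratio: 60.51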